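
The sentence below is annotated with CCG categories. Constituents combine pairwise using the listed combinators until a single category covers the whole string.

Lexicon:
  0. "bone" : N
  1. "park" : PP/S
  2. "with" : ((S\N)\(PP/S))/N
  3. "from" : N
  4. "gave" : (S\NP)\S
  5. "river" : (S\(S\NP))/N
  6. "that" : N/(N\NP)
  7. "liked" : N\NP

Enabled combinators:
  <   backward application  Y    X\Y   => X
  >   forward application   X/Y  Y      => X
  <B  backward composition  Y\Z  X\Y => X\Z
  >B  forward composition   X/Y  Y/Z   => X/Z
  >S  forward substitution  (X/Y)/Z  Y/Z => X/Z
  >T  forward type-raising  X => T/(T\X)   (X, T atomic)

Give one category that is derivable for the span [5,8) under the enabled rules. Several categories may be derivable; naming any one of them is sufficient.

[0,8] S   <
  [0,5] S\NP   <
    [0,4] S   <
      [0,1] "bone" : N
      [1,4] S\N   <
        [1,2] "park" : PP/S
        [2,4] (S\N)\(PP/S)   >
          [2,3] "with" : ((S\N)\(PP/S))/N
          [3,4] "from" : N
    [4,5] "gave" : (S\NP)\S
  [5,8] S\(S\NP)   >
    [5,6] "river" : (S\(S\NP))/N
    [6,8] N   >
      [6,7] "that" : N/(N\NP)
      [7,8] "liked" : N\NP

S\(S\NP)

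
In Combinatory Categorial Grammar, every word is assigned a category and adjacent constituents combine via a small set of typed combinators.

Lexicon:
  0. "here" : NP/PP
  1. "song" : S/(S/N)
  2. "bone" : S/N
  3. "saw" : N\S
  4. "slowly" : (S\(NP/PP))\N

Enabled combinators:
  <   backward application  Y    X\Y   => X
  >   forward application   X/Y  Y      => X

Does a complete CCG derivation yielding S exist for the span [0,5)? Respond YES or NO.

[0,5] S   <
  [0,1] "here" : NP/PP
  [1,5] S\(NP/PP)   <
    [1,4] N   <
      [1,3] S   >
        [1,2] "song" : S/(S/N)
        [2,3] "bone" : S/N
      [3,4] "saw" : N\S
    [4,5] "slowly" : (S\(NP/PP))\N

YES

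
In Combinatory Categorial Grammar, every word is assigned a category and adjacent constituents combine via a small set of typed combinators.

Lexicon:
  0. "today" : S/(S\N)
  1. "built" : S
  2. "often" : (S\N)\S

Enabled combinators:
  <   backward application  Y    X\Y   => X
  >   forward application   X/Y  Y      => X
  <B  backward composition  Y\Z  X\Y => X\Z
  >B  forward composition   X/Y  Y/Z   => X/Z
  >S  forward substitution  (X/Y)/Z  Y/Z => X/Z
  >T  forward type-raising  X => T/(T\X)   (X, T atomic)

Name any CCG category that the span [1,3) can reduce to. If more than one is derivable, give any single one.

[0,3] S   >
  [0,1] "today" : S/(S\N)
  [1,3] S\N   <
    [1,2] "built" : S
    [2,3] "often" : (S\N)\S

S\N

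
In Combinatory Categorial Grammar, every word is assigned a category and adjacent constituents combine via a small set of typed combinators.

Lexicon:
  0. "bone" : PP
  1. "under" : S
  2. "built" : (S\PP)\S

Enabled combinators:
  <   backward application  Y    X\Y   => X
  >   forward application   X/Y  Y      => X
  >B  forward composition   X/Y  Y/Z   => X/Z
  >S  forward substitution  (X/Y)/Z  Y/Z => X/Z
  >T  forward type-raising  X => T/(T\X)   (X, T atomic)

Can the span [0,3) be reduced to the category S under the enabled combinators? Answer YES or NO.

YES

[0,3] S   <
  [0,1] "bone" : PP
  [1,3] S\PP   <
    [1,2] "under" : S
    [2,3] "built" : (S\PP)\S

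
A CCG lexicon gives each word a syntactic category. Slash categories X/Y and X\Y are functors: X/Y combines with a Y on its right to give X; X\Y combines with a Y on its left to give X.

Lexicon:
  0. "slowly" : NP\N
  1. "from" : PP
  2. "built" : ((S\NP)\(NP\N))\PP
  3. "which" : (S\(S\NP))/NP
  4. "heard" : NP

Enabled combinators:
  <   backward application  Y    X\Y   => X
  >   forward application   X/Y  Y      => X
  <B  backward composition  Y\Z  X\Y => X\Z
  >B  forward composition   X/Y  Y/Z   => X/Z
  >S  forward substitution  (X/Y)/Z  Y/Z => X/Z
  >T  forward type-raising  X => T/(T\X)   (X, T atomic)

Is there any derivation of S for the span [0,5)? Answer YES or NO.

[0,5] S   <
  [0,3] S\NP   <
    [0,1] "slowly" : NP\N
    [1,3] (S\NP)\(NP\N)   <
      [1,2] "from" : PP
      [2,3] "built" : ((S\NP)\(NP\N))\PP
  [3,5] S\(S\NP)   >
    [3,4] "which" : (S\(S\NP))/NP
    [4,5] "heard" : NP

YES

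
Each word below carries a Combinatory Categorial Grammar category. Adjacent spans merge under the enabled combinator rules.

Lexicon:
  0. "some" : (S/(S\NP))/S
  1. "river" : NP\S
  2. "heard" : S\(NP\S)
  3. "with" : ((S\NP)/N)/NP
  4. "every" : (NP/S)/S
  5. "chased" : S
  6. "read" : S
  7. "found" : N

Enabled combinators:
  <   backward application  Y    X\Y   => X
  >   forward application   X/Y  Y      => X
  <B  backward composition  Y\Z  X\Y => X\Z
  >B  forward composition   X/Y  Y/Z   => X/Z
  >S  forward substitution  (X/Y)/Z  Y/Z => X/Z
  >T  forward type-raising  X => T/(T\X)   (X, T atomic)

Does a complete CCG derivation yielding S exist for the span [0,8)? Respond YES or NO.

[0,8] S   >
  [0,3] S/(S\NP)   >
    [0,1] "some" : (S/(S\NP))/S
    [1,3] S   <
      [1,2] "river" : NP\S
      [2,3] "heard" : S\(NP\S)
  [3,8] S\NP   >
    [3,7] (S\NP)/N   >
      [3,4] "with" : ((S\NP)/N)/NP
      [4,7] NP   >
        [4,6] NP/S   >
          [4,5] "every" : (NP/S)/S
          [5,6] "chased" : S
        [6,7] "read" : S
    [7,8] "found" : N

YES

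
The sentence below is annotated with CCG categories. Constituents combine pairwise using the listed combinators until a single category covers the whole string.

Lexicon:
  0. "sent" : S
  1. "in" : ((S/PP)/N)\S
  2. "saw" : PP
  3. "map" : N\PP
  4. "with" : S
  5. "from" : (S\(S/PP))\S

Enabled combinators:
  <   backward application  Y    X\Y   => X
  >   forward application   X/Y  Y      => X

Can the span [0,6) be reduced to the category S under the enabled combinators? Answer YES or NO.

YES

[0,6] S   <
  [0,4] S/PP   >
    [0,2] (S/PP)/N   <
      [0,1] "sent" : S
      [1,2] "in" : ((S/PP)/N)\S
    [2,4] N   <
      [2,3] "saw" : PP
      [3,4] "map" : N\PP
  [4,6] S\(S/PP)   <
    [4,5] "with" : S
    [5,6] "from" : (S\(S/PP))\S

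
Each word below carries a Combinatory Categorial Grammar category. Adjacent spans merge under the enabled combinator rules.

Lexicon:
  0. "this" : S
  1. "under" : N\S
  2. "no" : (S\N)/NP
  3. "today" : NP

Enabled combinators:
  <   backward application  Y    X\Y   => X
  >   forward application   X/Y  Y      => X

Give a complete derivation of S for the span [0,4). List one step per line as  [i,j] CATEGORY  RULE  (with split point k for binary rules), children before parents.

[0,1] S  lex  "this"
[1,2] N\S  lex  "under"
[0,2] N  <  k=1
[2,3] (S\N)/NP  lex  "no"
[3,4] NP  lex  "today"
[2,4] S\N  >  k=3
[0,4] S  <  k=2

[0,4] S   <
  [0,2] N   <
    [0,1] "this" : S
    [1,2] "under" : N\S
  [2,4] S\N   >
    [2,3] "no" : (S\N)/NP
    [3,4] "today" : NP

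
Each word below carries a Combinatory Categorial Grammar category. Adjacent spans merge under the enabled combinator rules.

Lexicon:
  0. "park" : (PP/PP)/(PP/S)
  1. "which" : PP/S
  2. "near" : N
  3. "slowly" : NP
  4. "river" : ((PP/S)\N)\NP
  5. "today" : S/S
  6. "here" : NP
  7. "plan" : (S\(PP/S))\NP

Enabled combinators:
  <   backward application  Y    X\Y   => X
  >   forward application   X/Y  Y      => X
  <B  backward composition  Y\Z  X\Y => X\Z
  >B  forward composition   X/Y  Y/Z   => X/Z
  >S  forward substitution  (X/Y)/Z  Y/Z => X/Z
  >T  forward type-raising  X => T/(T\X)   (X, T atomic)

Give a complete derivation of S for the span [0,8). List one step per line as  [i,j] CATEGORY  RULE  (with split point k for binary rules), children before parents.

[0,1] (PP/PP)/(PP/S)  lex  "park"
[1,2] PP/S  lex  "which"
[0,2] PP/PP  >  k=1
[2,3] N  lex  "near"
[3,4] NP  lex  "slowly"
[4,5] ((PP/S)\N)\NP  lex  "river"
[3,5] (PP/S)\N  <  k=4
[2,5] PP/S  <  k=3
[5,6] S/S  lex  "today"
[2,6] PP/S  >B  k=5
[0,6] PP/S  >B  k=2
[6,7] NP  lex  "here"
[7,8] (S\(PP/S))\NP  lex  "plan"
[6,8] S\(PP/S)  <  k=7
[0,8] S  <  k=6

[0,8] S   <
  [0,6] PP/S   >B
    [0,2] PP/PP   >
      [0,1] "park" : (PP/PP)/(PP/S)
      [1,2] "which" : PP/S
    [2,6] PP/S   >B
      [2,5] PP/S   <
        [2,3] "near" : N
        [3,5] (PP/S)\N   <
          [3,4] "slowly" : NP
          [4,5] "river" : ((PP/S)\N)\NP
      [5,6] "today" : S/S
  [6,8] S\(PP/S)   <
    [6,7] "here" : NP
    [7,8] "plan" : (S\(PP/S))\NP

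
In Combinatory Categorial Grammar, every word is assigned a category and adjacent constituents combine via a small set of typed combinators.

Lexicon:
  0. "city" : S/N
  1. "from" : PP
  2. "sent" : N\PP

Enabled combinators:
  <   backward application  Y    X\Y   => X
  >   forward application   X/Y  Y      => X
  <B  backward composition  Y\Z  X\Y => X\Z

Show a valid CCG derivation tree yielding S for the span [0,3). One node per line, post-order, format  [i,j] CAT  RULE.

[0,3] S   >
  [0,1] "city" : S/N
  [1,3] N   <
    [1,2] "from" : PP
    [2,3] "sent" : N\PP

[0,1] S/N  lex  "city"
[1,2] PP  lex  "from"
[2,3] N\PP  lex  "sent"
[1,3] N  <  k=2
[0,3] S  >  k=1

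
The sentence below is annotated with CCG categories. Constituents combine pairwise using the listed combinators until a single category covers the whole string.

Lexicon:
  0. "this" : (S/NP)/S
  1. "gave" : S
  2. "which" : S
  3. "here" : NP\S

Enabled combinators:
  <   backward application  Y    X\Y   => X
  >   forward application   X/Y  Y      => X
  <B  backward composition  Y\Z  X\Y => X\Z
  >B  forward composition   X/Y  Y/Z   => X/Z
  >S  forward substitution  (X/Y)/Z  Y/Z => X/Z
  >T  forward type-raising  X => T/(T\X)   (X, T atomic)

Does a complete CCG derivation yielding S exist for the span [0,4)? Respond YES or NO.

[0,4] S   >
  [0,2] S/NP   >
    [0,1] "this" : (S/NP)/S
    [1,2] "gave" : S
  [2,4] NP   <
    [2,3] "which" : S
    [3,4] "here" : NP\S

YES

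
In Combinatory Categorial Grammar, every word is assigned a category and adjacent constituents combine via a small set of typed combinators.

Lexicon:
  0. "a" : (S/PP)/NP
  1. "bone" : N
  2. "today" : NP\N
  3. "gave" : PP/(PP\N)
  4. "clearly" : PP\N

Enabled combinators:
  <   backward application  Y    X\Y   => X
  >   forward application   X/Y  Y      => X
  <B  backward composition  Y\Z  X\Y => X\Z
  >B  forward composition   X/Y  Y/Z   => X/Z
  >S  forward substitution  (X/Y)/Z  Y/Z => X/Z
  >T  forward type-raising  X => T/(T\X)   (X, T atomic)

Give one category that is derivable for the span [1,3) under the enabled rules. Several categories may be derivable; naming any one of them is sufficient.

[0,5] S   >
  [0,3] S/PP   >
    [0,1] "a" : (S/PP)/NP
    [1,3] NP   >
      [1,2] NP/(NP\N)   >T
        [1,2] "bone" : N
      [2,3] "today" : NP\N
  [3,5] PP   >
    [3,4] "gave" : PP/(PP\N)
    [4,5] "clearly" : PP\N

NP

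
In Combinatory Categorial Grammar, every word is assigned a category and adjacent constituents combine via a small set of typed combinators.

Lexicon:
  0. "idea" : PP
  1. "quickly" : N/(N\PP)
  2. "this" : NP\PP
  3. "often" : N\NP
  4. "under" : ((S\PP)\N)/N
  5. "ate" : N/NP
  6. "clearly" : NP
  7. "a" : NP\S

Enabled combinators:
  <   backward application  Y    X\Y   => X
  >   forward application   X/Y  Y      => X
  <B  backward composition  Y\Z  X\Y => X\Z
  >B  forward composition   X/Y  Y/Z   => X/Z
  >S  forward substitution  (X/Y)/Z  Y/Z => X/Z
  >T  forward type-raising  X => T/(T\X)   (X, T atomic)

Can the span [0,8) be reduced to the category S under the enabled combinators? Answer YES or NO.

NO

PP N/(N\PP) NP\PP N\NP ((S\PP)\N)/N N/NP NP NP\S
CKY chart[0,8] = {N/(N\NP), NP, NP/(NP\NP), PP/(PP\NP), S/(S\NP)}; S ∉ chart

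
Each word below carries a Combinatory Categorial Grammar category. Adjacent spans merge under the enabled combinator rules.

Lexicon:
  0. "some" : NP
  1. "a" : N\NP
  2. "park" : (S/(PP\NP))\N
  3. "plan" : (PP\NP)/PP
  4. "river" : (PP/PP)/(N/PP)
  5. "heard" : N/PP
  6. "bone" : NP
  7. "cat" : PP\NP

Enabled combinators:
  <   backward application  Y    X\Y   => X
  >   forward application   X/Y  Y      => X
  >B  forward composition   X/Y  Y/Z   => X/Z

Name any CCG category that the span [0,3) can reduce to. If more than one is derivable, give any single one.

S/(PP\NP)

[0,8] S   >
  [0,6] S/PP   >B
    [0,4] S/PP   >B
      [0,3] S/(PP\NP)   <
        [0,2] N   <
          [0,1] "some" : NP
          [1,2] "a" : N\NP
        [2,3] "park" : (S/(PP\NP))\N
      [3,4] "plan" : (PP\NP)/PP
    [4,6] PP/PP   >
      [4,5] "river" : (PP/PP)/(N/PP)
      [5,6] "heard" : N/PP
  [6,8] PP   <
    [6,7] "bone" : NP
    [7,8] "cat" : PP\NP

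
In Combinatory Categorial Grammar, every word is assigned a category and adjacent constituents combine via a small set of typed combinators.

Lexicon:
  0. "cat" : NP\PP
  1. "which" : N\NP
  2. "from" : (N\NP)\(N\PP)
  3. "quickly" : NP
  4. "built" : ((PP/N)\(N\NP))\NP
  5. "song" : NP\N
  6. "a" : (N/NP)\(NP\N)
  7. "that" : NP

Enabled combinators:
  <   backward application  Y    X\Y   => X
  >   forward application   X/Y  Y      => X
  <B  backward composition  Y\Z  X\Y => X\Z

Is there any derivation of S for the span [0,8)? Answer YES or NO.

NP\PP N\NP (N\NP)\(N\PP) NP ((PP/N)\(N\NP))\NP NP\N (N/NP)\(NP\N) NP
CKY chart[0,8] = {PP}; S ∉ chart

NO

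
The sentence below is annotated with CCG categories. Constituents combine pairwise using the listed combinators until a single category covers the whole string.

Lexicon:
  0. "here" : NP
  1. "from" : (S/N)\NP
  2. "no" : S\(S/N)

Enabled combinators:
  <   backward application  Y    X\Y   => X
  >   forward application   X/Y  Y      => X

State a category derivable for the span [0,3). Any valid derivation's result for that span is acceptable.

[0,3] S   <
  [0,2] S/N   <
    [0,1] "here" : NP
    [1,2] "from" : (S/N)\NP
  [2,3] "no" : S\(S/N)

S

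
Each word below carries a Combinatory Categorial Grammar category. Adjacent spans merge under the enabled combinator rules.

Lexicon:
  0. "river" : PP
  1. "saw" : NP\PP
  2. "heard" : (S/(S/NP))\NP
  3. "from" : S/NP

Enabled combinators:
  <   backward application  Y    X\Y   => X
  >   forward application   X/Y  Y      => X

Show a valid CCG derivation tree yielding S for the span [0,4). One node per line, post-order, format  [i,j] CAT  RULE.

[0,4] S   >
  [0,3] S/(S/NP)   <
    [0,2] NP   <
      [0,1] "river" : PP
      [1,2] "saw" : NP\PP
    [2,3] "heard" : (S/(S/NP))\NP
  [3,4] "from" : S/NP

[0,1] PP  lex  "river"
[1,2] NP\PP  lex  "saw"
[0,2] NP  <  k=1
[2,3] (S/(S/NP))\NP  lex  "heard"
[0,3] S/(S/NP)  <  k=2
[3,4] S/NP  lex  "from"
[0,4] S  >  k=3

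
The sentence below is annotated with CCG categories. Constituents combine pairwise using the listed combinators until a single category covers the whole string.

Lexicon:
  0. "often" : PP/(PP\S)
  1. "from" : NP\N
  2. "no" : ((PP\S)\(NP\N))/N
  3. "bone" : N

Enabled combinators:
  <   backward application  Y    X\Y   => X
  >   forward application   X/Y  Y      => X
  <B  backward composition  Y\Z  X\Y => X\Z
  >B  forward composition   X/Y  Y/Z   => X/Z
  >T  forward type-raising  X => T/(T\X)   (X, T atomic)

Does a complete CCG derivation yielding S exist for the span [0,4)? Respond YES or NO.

PP/(PP\S) NP\N ((PP\S)\(NP\N))/N N
CKY chart[0,4] = {N/(N\PP), NP/(NP\PP), PP, PP/(PP\PP), S/(S\PP)}; S ∉ chart

NO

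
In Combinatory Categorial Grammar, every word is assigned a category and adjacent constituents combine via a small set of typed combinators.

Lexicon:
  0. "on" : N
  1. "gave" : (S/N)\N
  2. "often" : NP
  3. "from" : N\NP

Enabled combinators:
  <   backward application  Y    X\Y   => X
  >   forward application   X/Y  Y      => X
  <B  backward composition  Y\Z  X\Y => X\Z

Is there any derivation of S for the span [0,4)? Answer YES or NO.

YES

[0,4] S   >
  [0,2] S/N   <
    [0,1] "on" : N
    [1,2] "gave" : (S/N)\N
  [2,4] N   <
    [2,3] "often" : NP
    [3,4] "from" : N\NP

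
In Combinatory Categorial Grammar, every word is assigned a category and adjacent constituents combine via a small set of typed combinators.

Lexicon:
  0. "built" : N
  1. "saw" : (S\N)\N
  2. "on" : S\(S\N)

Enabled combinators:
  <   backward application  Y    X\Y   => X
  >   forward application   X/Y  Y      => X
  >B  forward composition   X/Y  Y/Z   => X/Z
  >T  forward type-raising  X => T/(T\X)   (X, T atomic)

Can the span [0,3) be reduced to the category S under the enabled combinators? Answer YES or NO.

YES

[0,3] S   <
  [0,2] S\N   <
    [0,1] "built" : N
    [1,2] "saw" : (S\N)\N
  [2,3] "on" : S\(S\N)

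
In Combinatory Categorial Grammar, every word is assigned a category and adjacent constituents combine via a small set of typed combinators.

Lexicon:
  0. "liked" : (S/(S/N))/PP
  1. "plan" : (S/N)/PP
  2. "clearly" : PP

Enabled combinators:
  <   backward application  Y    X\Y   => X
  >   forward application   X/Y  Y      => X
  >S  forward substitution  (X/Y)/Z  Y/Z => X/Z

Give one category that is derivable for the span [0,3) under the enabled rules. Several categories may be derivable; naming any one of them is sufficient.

S

[0,3] S   >
  [0,2] S/PP   >S
    [0,1] "liked" : (S/(S/N))/PP
    [1,2] "plan" : (S/N)/PP
  [2,3] "clearly" : PP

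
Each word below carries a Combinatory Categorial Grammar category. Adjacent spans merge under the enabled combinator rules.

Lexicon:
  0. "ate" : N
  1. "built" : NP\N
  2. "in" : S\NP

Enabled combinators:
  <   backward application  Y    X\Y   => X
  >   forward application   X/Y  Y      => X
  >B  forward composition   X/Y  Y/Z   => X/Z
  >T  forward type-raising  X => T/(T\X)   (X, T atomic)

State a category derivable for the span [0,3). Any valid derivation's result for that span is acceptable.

[0,3] S   <
  [0,2] NP   <
    [0,1] "ate" : N
    [1,2] "built" : NP\N
  [2,3] "in" : S\NP

S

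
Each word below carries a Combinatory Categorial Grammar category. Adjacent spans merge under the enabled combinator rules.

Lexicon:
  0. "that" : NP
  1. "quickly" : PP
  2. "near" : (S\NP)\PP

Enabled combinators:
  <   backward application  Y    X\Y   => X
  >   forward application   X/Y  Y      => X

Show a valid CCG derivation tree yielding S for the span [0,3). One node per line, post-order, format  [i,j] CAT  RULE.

[0,3] S   <
  [0,1] "that" : NP
  [1,3] S\NP   <
    [1,2] "quickly" : PP
    [2,3] "near" : (S\NP)\PP

[0,1] NP  lex  "that"
[1,2] PP  lex  "quickly"
[2,3] (S\NP)\PP  lex  "near"
[1,3] S\NP  <  k=2
[0,3] S  <  k=1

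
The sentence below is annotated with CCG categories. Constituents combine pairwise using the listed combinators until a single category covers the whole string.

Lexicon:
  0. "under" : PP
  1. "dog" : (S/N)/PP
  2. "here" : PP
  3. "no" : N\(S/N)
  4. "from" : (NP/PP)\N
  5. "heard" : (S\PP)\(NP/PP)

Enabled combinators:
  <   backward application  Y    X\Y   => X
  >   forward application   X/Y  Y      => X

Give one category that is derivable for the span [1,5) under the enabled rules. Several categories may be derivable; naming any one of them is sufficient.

NP/PP

[0,6] S   <
  [0,1] "under" : PP
  [1,6] S\PP   <
    [1,5] NP/PP   <
      [1,4] N   <
        [1,3] S/N   >
          [1,2] "dog" : (S/N)/PP
          [2,3] "here" : PP
        [3,4] "no" : N\(S/N)
      [4,5] "from" : (NP/PP)\N
    [5,6] "heard" : (S\PP)\(NP/PP)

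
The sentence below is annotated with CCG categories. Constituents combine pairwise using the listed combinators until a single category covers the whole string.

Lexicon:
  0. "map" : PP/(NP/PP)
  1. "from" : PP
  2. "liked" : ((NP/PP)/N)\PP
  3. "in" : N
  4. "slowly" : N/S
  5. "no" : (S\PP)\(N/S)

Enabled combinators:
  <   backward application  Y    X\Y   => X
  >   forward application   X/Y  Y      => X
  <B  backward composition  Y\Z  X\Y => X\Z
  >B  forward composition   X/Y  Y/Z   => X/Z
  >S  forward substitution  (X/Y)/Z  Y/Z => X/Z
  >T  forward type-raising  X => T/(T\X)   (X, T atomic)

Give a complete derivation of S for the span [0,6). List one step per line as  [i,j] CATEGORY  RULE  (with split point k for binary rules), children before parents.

[0,6] S   <
  [0,4] PP   >
    [0,1] "map" : PP/(NP/PP)
    [1,4] NP/PP   >
      [1,3] (NP/PP)/N   <
        [1,2] "from" : PP
        [2,3] "liked" : ((NP/PP)/N)\PP
      [3,4] "in" : N
  [4,6] S\PP   <
    [4,5] "slowly" : N/S
    [5,6] "no" : (S\PP)\(N/S)

[0,1] PP/(NP/PP)  lex  "map"
[1,2] PP  lex  "from"
[2,3] ((NP/PP)/N)\PP  lex  "liked"
[1,3] (NP/PP)/N  <  k=2
[3,4] N  lex  "in"
[1,4] NP/PP  >  k=3
[0,4] PP  >  k=1
[4,5] N/S  lex  "slowly"
[5,6] (S\PP)\(N/S)  lex  "no"
[4,6] S\PP  <  k=5
[0,6] S  <  k=4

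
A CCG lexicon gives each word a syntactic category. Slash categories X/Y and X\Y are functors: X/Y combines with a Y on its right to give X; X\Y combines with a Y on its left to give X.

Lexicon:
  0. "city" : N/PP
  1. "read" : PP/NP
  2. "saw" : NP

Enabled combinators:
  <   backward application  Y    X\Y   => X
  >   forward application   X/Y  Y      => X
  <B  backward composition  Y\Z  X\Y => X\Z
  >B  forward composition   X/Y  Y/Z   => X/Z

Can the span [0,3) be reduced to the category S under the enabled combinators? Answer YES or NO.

N/PP PP/NP NP
CKY chart[0,3] = {N}; S ∉ chart

NO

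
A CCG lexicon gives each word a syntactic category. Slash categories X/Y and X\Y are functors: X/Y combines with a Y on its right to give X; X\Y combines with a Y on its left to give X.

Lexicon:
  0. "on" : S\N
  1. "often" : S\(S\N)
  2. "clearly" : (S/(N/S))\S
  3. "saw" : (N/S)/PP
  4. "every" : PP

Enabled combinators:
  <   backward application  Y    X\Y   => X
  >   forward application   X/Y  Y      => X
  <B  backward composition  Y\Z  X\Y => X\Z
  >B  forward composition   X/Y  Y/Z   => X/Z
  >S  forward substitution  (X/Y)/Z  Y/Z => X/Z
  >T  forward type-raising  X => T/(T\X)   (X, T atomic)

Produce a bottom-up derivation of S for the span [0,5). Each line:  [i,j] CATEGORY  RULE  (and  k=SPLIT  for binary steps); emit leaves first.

[0,1] S\N  lex  "on"
[1,2] S\(S\N)  lex  "often"
[0,2] S  <  k=1
[2,3] (S/(N/S))\S  lex  "clearly"
[0,3] S/(N/S)  <  k=2
[3,4] (N/S)/PP  lex  "saw"
[4,5] PP  lex  "every"
[3,5] N/S  >  k=4
[0,5] S  >  k=3

[0,5] S   >
  [0,3] S/(N/S)   <
    [0,2] S   <
      [0,1] "on" : S\N
      [1,2] "often" : S\(S\N)
    [2,3] "clearly" : (S/(N/S))\S
  [3,5] N/S   >
    [3,4] "saw" : (N/S)/PP
    [4,5] "every" : PP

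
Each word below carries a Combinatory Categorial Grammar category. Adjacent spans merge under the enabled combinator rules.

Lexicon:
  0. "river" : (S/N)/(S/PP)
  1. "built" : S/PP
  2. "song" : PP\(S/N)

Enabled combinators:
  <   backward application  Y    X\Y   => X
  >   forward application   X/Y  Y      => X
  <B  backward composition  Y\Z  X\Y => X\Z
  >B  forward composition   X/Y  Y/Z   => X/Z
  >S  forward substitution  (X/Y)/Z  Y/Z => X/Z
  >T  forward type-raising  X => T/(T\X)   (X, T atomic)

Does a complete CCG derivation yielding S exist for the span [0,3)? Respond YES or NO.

NO

(S/N)/(S/PP) S/PP PP\(S/N)
CKY chart[0,3] = {N/(N\PP), NP/(NP\PP), PP, PP/(PP\PP), S/(S\PP)}; S ∉ chart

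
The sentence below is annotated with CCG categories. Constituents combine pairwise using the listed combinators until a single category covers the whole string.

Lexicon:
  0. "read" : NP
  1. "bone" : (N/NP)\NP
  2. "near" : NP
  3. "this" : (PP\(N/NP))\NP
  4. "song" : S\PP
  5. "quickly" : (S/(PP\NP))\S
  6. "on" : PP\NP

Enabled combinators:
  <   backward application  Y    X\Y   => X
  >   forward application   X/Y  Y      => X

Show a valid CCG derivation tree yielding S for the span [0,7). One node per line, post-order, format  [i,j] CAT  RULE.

[0,1] NP  lex  "read"
[1,2] (N/NP)\NP  lex  "bone"
[0,2] N/NP  <  k=1
[2,3] NP  lex  "near"
[3,4] (PP\(N/NP))\NP  lex  "this"
[2,4] PP\(N/NP)  <  k=3
[0,4] PP  <  k=2
[4,5] S\PP  lex  "song"
[0,5] S  <  k=4
[5,6] (S/(PP\NP))\S  lex  "quickly"
[0,6] S/(PP\NP)  <  k=5
[6,7] PP\NP  lex  "on"
[0,7] S  >  k=6

[0,7] S   >
  [0,6] S/(PP\NP)   <
    [0,5] S   <
      [0,4] PP   <
        [0,2] N/NP   <
          [0,1] "read" : NP
          [1,2] "bone" : (N/NP)\NP
        [2,4] PP\(N/NP)   <
          [2,3] "near" : NP
          [3,4] "this" : (PP\(N/NP))\NP
      [4,5] "song" : S\PP
    [5,6] "quickly" : (S/(PP\NP))\S
  [6,7] "on" : PP\NP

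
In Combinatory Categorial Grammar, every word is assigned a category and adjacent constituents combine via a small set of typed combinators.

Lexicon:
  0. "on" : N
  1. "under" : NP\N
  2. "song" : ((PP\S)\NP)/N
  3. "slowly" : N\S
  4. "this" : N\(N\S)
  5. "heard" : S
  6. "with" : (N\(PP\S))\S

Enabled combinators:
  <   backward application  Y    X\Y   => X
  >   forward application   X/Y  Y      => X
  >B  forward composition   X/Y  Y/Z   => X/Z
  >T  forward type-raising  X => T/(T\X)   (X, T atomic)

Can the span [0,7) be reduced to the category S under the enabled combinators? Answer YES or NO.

NO

N NP\N ((PP\S)\NP)/N N\S N\(N\S) S (N\(PP\S))\S
CKY chart[0,7] = {N, N/(N\N), NP/(NP\N), PP/(PP\N), S/(S\N)}; S ∉ chart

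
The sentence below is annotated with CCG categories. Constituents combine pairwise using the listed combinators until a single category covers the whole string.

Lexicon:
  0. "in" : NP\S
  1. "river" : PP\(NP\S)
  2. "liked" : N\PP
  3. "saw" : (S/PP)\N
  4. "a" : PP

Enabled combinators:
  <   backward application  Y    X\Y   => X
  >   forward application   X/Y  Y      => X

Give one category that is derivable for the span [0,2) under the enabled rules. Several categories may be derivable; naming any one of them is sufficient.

PP

[0,5] S   >
  [0,4] S/PP   <
    [0,3] N   <
      [0,2] PP   <
        [0,1] "in" : NP\S
        [1,2] "river" : PP\(NP\S)
      [2,3] "liked" : N\PP
    [3,4] "saw" : (S/PP)\N
  [4,5] "a" : PP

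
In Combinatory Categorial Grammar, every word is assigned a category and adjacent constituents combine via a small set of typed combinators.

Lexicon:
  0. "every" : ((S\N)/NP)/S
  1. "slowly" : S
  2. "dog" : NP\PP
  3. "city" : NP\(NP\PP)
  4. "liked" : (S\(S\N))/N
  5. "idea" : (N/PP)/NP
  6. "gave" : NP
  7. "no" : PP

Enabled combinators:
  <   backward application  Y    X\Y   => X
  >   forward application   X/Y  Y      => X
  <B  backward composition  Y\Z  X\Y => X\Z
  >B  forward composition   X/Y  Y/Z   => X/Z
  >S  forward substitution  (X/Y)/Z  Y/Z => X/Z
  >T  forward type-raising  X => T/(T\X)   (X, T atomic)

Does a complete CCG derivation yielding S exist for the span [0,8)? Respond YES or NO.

[0,8] S   <
  [0,4] S\N   >
    [0,2] (S\N)/NP   >
      [0,1] "every" : ((S\N)/NP)/S
      [1,2] "slowly" : S
    [2,4] NP   <
      [2,3] "dog" : NP\PP
      [3,4] "city" : NP\(NP\PP)
  [4,8] S\(S\N)   >
    [4,5] "liked" : (S\(S\N))/N
    [5,8] N   >
      [5,7] N/PP   >
        [5,6] "idea" : (N/PP)/NP
        [6,7] "gave" : NP
      [7,8] "no" : PP

YES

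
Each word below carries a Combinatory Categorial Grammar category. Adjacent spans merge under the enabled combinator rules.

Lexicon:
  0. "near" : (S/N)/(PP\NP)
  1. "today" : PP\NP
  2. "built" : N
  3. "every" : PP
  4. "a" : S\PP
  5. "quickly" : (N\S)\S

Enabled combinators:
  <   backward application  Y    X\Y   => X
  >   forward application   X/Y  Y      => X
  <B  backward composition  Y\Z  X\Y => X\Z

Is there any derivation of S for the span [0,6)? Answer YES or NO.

NO

(S/N)/(PP\NP) PP\NP N PP S\PP (N\S)\S
CKY chart[0,6] = {N}; S ∉ chart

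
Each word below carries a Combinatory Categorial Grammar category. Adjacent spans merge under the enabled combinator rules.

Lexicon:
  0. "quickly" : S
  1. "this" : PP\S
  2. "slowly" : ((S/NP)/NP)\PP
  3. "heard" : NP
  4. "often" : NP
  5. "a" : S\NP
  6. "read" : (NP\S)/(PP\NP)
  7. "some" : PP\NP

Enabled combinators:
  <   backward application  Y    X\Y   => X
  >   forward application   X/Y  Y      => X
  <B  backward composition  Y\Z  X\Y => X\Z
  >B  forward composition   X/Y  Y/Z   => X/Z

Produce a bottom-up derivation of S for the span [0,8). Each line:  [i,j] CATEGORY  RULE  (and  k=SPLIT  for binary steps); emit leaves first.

[0,8] S   >
  [0,4] S/NP   >
    [0,3] (S/NP)/NP   <
      [0,2] PP   <
        [0,1] "quickly" : S
        [1,2] "this" : PP\S
      [2,3] "slowly" : ((S/NP)/NP)\PP
    [3,4] "heard" : NP
  [4,8] NP   <
    [4,6] S   <
      [4,5] "often" : NP
      [5,6] "a" : S\NP
    [6,8] NP\S   >
      [6,7] "read" : (NP\S)/(PP\NP)
      [7,8] "some" : PP\NP

[0,1] S  lex  "quickly"
[1,2] PP\S  lex  "this"
[0,2] PP  <  k=1
[2,3] ((S/NP)/NP)\PP  lex  "slowly"
[0,3] (S/NP)/NP  <  k=2
[3,4] NP  lex  "heard"
[0,4] S/NP  >  k=3
[4,5] NP  lex  "often"
[5,6] S\NP  lex  "a"
[4,6] S  <  k=5
[6,7] (NP\S)/(PP\NP)  lex  "read"
[7,8] PP\NP  lex  "some"
[6,8] NP\S  >  k=7
[4,8] NP  <  k=6
[0,8] S  >  k=4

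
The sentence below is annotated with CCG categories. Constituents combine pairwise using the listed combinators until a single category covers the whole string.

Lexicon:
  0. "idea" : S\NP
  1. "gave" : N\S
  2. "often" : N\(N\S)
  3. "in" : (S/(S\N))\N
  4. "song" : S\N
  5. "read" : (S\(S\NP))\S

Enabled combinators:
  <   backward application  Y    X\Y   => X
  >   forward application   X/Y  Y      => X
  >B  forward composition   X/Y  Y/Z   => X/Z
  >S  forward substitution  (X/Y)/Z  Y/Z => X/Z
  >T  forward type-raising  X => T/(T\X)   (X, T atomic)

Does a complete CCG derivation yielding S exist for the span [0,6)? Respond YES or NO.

[0,6] S   <
  [0,1] "idea" : S\NP
  [1,6] S\(S\NP)   <
    [1,5] S   >
      [1,4] S/(S\N)   <
        [1,3] N   <
          [1,2] "gave" : N\S
          [2,3] "often" : N\(N\S)
        [3,4] "in" : (S/(S\N))\N
      [4,5] "song" : S\N
    [5,6] "read" : (S\(S\NP))\S

YES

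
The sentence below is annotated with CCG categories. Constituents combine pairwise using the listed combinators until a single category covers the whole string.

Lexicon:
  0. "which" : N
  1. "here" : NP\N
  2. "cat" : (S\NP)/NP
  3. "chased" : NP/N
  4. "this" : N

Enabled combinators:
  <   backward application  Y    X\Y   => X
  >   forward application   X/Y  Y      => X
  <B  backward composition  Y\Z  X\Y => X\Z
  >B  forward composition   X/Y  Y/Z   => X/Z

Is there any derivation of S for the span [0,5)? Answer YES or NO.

YES

[0,5] S   <
  [0,2] NP   <
    [0,1] "which" : N
    [1,2] "here" : NP\N
  [2,5] S\NP   >
    [2,3] "cat" : (S\NP)/NP
    [3,5] NP   >
      [3,4] "chased" : NP/N
      [4,5] "this" : N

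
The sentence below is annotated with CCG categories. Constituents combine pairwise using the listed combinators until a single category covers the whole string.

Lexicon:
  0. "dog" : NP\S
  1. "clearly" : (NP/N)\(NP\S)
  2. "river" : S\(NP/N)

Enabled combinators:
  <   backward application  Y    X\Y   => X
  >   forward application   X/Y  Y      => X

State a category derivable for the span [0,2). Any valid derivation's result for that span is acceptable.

[0,3] S   <
  [0,2] NP/N   <
    [0,1] "dog" : NP\S
    [1,2] "clearly" : (NP/N)\(NP\S)
  [2,3] "river" : S\(NP/N)

NP/N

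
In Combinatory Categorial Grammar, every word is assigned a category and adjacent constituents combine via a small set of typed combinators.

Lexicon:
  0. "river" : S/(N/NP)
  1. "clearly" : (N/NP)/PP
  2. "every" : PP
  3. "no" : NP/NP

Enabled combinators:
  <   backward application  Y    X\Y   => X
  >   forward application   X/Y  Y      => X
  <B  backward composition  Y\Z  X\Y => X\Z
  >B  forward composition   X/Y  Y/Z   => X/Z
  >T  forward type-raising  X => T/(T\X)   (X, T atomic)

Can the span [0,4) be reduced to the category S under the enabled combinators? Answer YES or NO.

YES

[0,4] S   >
  [0,1] "river" : S/(N/NP)
  [1,4] N/NP   >B
    [1,3] N/NP   >
      [1,2] "clearly" : (N/NP)/PP
      [2,3] "every" : PP
    [3,4] "no" : NP/NP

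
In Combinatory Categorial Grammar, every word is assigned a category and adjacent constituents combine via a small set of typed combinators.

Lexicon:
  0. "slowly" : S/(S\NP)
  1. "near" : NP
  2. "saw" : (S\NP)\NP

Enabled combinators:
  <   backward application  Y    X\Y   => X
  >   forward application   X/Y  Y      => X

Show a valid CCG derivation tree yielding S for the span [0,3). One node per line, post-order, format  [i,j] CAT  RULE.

[0,1] S/(S\NP)  lex  "slowly"
[1,2] NP  lex  "near"
[2,3] (S\NP)\NP  lex  "saw"
[1,3] S\NP  <  k=2
[0,3] S  >  k=1

[0,3] S   >
  [0,1] "slowly" : S/(S\NP)
  [1,3] S\NP   <
    [1,2] "near" : NP
    [2,3] "saw" : (S\NP)\NP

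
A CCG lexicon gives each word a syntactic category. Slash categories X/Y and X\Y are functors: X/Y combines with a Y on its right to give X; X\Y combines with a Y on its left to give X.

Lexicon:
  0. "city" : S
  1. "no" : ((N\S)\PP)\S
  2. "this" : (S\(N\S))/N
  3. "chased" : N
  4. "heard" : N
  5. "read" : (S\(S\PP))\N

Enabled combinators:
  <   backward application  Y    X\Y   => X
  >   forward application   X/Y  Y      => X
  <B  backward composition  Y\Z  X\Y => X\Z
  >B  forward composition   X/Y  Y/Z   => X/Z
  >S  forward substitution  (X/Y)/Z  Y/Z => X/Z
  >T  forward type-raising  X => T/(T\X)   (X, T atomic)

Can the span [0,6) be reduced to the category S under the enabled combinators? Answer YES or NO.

[0,6] S   <
  [0,4] S\PP   <B
    [0,2] (N\S)\PP   <
      [0,1] "city" : S
      [1,2] "no" : ((N\S)\PP)\S
    [2,4] S\(N\S)   >
      [2,3] "this" : (S\(N\S))/N
      [3,4] "chased" : N
  [4,6] S\(S\PP)   <
    [4,5] "heard" : N
    [5,6] "read" : (S\(S\PP))\N

YES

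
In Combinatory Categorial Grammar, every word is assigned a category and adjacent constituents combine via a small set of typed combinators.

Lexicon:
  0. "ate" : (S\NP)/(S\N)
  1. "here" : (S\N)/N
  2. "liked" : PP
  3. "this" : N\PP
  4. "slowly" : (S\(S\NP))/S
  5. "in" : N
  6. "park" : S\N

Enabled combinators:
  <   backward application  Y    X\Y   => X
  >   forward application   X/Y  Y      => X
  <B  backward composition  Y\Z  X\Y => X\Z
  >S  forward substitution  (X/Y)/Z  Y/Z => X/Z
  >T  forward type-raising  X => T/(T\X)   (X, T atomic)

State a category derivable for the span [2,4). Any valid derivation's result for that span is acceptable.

N

[0,7] S   <
  [0,4] S\NP   >
    [0,1] "ate" : (S\NP)/(S\N)
    [1,4] S\N   >
      [1,2] "here" : (S\N)/N
      [2,4] N   <
        [2,3] "liked" : PP
        [3,4] "this" : N\PP
  [4,7] S\(S\NP)   >
    [4,5] "slowly" : (S\(S\NP))/S
    [5,7] S   >
      [5,6] S/(S\N)   >T
        [5,6] "in" : N
      [6,7] "park" : S\N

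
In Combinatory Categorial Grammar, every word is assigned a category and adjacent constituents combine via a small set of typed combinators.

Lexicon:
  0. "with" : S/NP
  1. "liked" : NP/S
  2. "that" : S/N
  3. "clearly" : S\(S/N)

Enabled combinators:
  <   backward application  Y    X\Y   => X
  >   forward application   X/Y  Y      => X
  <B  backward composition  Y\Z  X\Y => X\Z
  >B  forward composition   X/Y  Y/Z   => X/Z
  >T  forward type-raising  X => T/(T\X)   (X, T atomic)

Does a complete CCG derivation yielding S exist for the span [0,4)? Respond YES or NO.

[0,4] S   <
  [0,3] S/N   >B
    [0,2] S/S   >B
      [0,1] "with" : S/NP
      [1,2] "liked" : NP/S
    [2,3] "that" : S/N
  [3,4] "clearly" : S\(S/N)

YES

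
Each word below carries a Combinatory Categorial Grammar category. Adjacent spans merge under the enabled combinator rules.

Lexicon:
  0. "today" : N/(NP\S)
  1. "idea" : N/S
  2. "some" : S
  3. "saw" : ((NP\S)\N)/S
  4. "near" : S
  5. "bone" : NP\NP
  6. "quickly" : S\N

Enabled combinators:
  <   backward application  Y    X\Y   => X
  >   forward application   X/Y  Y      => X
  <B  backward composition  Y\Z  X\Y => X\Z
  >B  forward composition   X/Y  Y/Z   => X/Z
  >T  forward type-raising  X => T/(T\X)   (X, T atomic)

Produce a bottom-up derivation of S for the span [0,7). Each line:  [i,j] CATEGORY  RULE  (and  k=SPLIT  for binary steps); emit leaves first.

[0,7] S   <
  [0,6] N   >
    [0,1] "today" : N/(NP\S)
    [1,6] NP\S   <B
      [1,5] NP\S   <
        [1,3] N   >
          [1,2] "idea" : N/S
          [2,3] "some" : S
        [3,5] (NP\S)\N   >
          [3,4] "saw" : ((NP\S)\N)/S
          [4,5] "near" : S
      [5,6] "bone" : NP\NP
  [6,7] "quickly" : S\N

[0,1] N/(NP\S)  lex  "today"
[1,2] N/S  lex  "idea"
[2,3] S  lex  "some"
[1,3] N  >  k=2
[3,4] ((NP\S)\N)/S  lex  "saw"
[4,5] S  lex  "near"
[3,5] (NP\S)\N  >  k=4
[1,5] NP\S  <  k=3
[5,6] NP\NP  lex  "bone"
[1,6] NP\S  <B  k=5
[0,6] N  >  k=1
[6,7] S\N  lex  "quickly"
[0,7] S  <  k=6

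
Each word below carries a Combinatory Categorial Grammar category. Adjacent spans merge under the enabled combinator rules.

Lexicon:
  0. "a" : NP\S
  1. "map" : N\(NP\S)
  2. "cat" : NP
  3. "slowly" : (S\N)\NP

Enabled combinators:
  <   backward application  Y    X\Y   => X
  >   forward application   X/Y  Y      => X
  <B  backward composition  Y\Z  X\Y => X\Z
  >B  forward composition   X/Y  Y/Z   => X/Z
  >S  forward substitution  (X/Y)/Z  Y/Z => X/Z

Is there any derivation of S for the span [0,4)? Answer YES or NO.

YES

[0,4] S   <
  [0,2] N   <
    [0,1] "a" : NP\S
    [1,2] "map" : N\(NP\S)
  [2,4] S\N   <
    [2,3] "cat" : NP
    [3,4] "slowly" : (S\N)\NP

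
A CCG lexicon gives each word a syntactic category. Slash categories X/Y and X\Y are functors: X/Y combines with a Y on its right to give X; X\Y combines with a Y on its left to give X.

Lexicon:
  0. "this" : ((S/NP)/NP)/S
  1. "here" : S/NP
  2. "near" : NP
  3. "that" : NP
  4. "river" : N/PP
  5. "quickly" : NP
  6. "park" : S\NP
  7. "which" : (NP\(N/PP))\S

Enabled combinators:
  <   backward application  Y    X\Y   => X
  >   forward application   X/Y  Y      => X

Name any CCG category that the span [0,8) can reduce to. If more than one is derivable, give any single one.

S

[0,8] S   >
  [0,4] S/NP   >
    [0,3] (S/NP)/NP   >
      [0,1] "this" : ((S/NP)/NP)/S
      [1,3] S   >
        [1,2] "here" : S/NP
        [2,3] "near" : NP
    [3,4] "that" : NP
  [4,8] NP   <
    [4,5] "river" : N/PP
    [5,8] NP\(N/PP)   <
      [5,7] S   <
        [5,6] "quickly" : NP
        [6,7] "park" : S\NP
      [7,8] "which" : (NP\(N/PP))\S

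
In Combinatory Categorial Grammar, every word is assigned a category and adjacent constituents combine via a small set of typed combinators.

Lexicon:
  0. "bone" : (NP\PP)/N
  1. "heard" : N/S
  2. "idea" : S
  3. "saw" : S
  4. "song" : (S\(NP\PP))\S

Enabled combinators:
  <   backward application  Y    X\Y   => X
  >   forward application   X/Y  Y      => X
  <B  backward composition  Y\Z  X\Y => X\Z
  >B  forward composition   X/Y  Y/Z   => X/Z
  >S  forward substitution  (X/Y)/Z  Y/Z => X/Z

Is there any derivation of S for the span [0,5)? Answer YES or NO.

YES

[0,5] S   <
  [0,3] NP\PP   >
    [0,1] "bone" : (NP\PP)/N
    [1,3] N   >
      [1,2] "heard" : N/S
      [2,3] "idea" : S
  [3,5] S\(NP\PP)   <
    [3,4] "saw" : S
    [4,5] "song" : (S\(NP\PP))\S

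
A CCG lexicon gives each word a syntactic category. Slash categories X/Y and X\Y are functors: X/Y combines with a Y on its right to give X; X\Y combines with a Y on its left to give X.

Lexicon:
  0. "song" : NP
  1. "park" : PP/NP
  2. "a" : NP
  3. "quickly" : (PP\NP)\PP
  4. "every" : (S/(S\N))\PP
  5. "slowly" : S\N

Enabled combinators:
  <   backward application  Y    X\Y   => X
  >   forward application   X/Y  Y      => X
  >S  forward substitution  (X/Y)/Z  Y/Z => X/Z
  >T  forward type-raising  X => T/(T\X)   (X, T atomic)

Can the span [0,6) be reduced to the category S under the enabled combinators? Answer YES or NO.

YES

[0,6] S   >
  [0,5] S/(S\N)   <
    [0,4] PP   <
      [0,1] "song" : NP
      [1,4] PP\NP   <
        [1,3] PP   >
          [1,2] "park" : PP/NP
          [2,3] "a" : NP
        [3,4] "quickly" : (PP\NP)\PP
    [4,5] "every" : (S/(S\N))\PP
  [5,6] "slowly" : S\N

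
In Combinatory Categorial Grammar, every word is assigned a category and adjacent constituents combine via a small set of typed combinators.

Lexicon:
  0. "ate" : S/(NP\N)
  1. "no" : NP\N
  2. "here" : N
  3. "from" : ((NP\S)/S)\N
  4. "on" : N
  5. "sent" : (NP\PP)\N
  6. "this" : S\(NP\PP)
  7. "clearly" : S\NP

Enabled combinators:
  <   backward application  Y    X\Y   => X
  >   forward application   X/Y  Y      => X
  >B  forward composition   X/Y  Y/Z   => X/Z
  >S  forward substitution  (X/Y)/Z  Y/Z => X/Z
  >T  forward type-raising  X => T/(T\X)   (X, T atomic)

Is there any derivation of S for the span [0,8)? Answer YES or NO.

[0,8] S   <
  [0,7] NP   <
    [0,2] S   >
      [0,1] "ate" : S/(NP\N)
      [1,2] "no" : NP\N
    [2,7] NP\S   >
      [2,4] (NP\S)/S   <
        [2,3] "here" : N
        [3,4] "from" : ((NP\S)/S)\N
      [4,7] S   <
        [4,6] NP\PP   <
          [4,5] "on" : N
          [5,6] "sent" : (NP\PP)\N
        [6,7] "this" : S\(NP\PP)
  [7,8] "clearly" : S\NP

YES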